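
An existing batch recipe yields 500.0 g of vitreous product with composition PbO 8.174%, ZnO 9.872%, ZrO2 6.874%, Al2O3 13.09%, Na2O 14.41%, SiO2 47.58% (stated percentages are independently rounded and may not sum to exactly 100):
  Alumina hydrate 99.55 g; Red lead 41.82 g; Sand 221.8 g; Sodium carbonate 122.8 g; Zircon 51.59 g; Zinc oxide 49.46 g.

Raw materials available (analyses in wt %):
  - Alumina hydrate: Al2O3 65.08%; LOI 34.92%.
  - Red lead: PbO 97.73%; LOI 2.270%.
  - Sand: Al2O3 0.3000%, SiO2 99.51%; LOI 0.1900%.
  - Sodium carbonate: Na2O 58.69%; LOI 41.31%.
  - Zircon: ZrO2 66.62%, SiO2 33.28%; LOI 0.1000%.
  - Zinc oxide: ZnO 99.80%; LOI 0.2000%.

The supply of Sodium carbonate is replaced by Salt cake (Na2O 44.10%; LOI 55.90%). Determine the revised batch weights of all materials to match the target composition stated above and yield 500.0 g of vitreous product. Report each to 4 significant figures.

Revised batch per 500.0 g vitreous product:
  Alumina hydrate: 99.55 g
  Red lead: 41.82 g
  Sand: 221.8 g
  Salt cake: 163.4 g
  Zircon: 51.59 g
  Zinc oxide: 49.46 g
Total batch = 627.6 g; LOI loss = 127.6 g

Rounding to four significant figures governs every intermediate as printed. All internal work carries full float precision through the solve. Every reported result is rounded a single time; all derived quantities, which include yield, ignition loss, the six compositions, net glass mass, totals, are computed at exact precision, as they appear in either problem or answer, from the weighed amounts at 500.0 g of glass.
Oxide-by-oxide targets in 500.0 g vitreous product:
  PbO: 8.174% × 500.0 = 40.87 g
  ZnO: 9.872% × 500.0 = 49.36 g
  ZrO2: 6.874% × 500.0 = 34.37 g
  Al2O3: 13.09% × 500.0 = 65.45 g
  Na2O: 14.41% × 500.0 = 72.05 g
  SiO2: 47.58% × 500.0 = 237.9 g
Oxide-by-oxide audit on the weights just shown, on the stated basis (oxide sums agree with the targets exact up to rounding of places):
  PbO: 41.82·0.9773 = 40.87 g (target 40.87 g)
  ZnO: 49.46·0.9980 = 49.36 g (target 49.36 g)
  ZrO2: 51.59·0.6662 = 34.37 g (target 34.37 g)
  Al2O3: 99.55·0.6508 + 221.8·0.003000 = 65.45 g (target 65.45 g)
  Na2O: 163.4·0.4410 = 72.06 g (target 72.05 g)
  SiO2: 221.8·0.9951 + 51.59·0.3328 = 237.9 g (target 237.9 g)
Glass-mass closure: batch Σ − ignition loss = 500.0 g (per-oxide target masses sum to 500.0 g; against the stated basis, 500.0 g — rounding explains the deltas).
Batch grand total — Σ batch = 627.6 g; LOI loss = Σ batch·LOI = 127.6 g; as yield: glass ÷ batch → 79.67%.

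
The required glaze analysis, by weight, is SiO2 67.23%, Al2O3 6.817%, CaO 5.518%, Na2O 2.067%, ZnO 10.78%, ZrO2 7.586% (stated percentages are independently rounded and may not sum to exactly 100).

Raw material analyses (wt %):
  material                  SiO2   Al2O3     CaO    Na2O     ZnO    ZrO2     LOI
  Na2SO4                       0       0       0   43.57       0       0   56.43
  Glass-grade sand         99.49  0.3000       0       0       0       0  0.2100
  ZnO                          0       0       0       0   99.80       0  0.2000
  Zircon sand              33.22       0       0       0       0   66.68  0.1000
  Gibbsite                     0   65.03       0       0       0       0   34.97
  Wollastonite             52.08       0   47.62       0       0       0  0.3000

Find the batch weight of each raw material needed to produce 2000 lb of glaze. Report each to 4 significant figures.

All internal work runs at full float precision from start to finish — values along the way are printed rounded off to 4 significant digits across the worked steps — every reported figure receives exactly one rounding. The derived quantities are computed from the batch weights for 2000 lb of glass at full precision (the six compositions, yield, totals, ignition loss, net glass mass), as quoted within problem or answer.
Oxide-by-oxide targets in 2000 lb glaze:
  SiO2: 67.23% × 2000 = 1345 lb
  Al2O3: 6.817% × 2000 = 136.3 lb
  CaO: 5.518% × 2000 = 110.4 lb
  Na2O: 2.067% × 2000 = 41.34 lb
  ZnO: 10.78% × 2000 = 215.6 lb
  ZrO2: 7.586% × 2000 = 151.7 lb
Per-oxide balance check on the weights just shown, under the basis named above (sum by sum, the targets are met inside rounding margins):
  SiO2: 1154·0.9949 + 227.5·0.3322 + 231.8·0.5208 = 1344 lb (target 1345 lb)
  Al2O3: 1154·0.003000 + 204.3·0.6503 = 136.3 lb (target 136.3 lb)
  CaO: 231.8·0.4762 = 110.4 lb (target 110.4 lb)
  Na2O: 94.88·0.4357 = 41.34 lb (target 41.34 lb)
  ZnO: 216.0·0.9980 = 215.6 lb (target 215.6 lb)
  ZrO2: 227.5·0.6668 = 151.7 lb (target 151.7 lb)
Consistency of the glass mass: the batch minus its LOI: 2000 lb (per-oxide target masses sum to 2000 lb; basis as stated: 2000 lb — deltas are rounding alone).
Batch total: Σ batch = 2128 lb; the LOI term Σ batch·LOI equals 128.8 lb; yield, glass over the total, = 93.95%.

Batch per 2000 lb glaze:
  Na2SO4: 94.88 lb
  Glass-grade sand: 1154 lb
  ZnO: 216.0 lb
  Zircon sand: 227.5 lb
  Gibbsite: 204.3 lb
  Wollastonite: 231.8 lb
Total batch = 2128 lb; LOI loss = 128.8 lb; yield = 93.95%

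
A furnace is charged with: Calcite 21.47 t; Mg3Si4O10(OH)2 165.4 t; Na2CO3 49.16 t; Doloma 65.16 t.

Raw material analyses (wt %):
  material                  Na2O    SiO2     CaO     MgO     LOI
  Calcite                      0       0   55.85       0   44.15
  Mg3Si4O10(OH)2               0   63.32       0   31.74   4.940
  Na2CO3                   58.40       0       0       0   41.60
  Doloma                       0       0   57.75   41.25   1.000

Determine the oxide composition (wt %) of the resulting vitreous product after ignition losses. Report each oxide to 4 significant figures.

Glass mass = 262.4 t (batch 301.2 − LOI 38.75).
Composition: Na2O 10.94%, SiO2 39.91%, CaO 18.91%, MgO 30.25%

All internal work carries exact precision through every step; mid-chain values appear, rounded to 4 significant figures, when written out; exactly one rounding lands on each reported value. Derived quantities are recomputed in full precision (net glass mass, four oxide percentages, the yield, ignition loss, totals) from the weighed amounts per 262.4 t of glass, exactly as shown in the question or the answer.
What the batch supplies per oxide:
  Na2O: 49.16·0.5840 = 28.71 t
  SiO2: 165.4·0.6332 = 104.7 t
  CaO: 21.47·0.5585 + 65.16·0.5775 = 49.62 t
  MgO: 165.4·0.3174 + 65.16·0.4125 = 79.38 t
LOI: 21.47·0.4415 + 165.4·0.04940 + 49.16·0.4160 + 65.16·0.01000 = 38.75 t
Net of LOI, the glass mass = 301.2 − 38.75 = 262.4 t (consistent with Σ oxide mass)
each oxide over glass, ×100, is wt %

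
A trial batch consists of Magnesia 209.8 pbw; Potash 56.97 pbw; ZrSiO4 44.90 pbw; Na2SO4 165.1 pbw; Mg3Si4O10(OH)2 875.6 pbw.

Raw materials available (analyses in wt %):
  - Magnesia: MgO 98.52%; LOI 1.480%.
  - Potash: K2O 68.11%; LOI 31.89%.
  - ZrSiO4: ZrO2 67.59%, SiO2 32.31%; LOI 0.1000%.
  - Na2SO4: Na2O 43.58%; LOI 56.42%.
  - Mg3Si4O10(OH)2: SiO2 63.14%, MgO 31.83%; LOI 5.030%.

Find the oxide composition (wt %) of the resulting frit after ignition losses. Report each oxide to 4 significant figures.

Each numeric step runs at exact precision in all steps; values along the way appear rounded to 4 significant digits alongside each step. A single rounding yields each reported figure — derived quantities, including yield, the totals, the five compositions, ignition loss, net glass mass, are recomputed from the weighed amounts at 1194 pbw of glass in exact precision, exactly as printed in problem or answer.
Per-oxide mass from batch:
  ZrO2: 44.90·0.6759 = 30.35 pbw
  Na2O: 165.1·0.4358 = 71.95 pbw
  SiO2: 44.90·0.3231 + 875.6·0.6314 = 567.4 pbw
  K2O: 56.97·0.6811 = 38.80 pbw
  MgO: 209.8·0.9852 + 875.6·0.3183 = 485.4 pbw
LOI: 209.8·0.01480 + 56.97·0.3189 + 44.90·0.001000 + 165.1·0.5642 + 875.6·0.05030 = 158.5 pbw
Net of LOI, the glass mass = 1352 − 158.5 = 1194 pbw (matching Σ of the oxides)
wt %: oxide over glass, times 100

Glass mass = 1194 pbw (batch 1352 − LOI 158.5).
Composition: ZrO2 2.542%, Na2O 6.027%, SiO2 47.52%, K2O 3.250%, MgO 40.66%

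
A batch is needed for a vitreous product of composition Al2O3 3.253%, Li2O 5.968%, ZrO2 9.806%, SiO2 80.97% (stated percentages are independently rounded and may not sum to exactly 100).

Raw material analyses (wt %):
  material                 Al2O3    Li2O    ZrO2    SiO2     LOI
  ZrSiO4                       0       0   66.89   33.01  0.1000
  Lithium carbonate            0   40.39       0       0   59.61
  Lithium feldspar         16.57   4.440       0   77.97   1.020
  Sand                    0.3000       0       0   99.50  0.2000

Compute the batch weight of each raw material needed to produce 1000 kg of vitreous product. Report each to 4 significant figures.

The working math keeps exact precision at each step — rounding to four significant figures applies to every working value as displayed; a single rounding produces every reported number. All derived quantities, which include four oxide percentages, yield, the totals, net glass mass, ignition loss, are re-derived at full precision, exactly as printed in the problem or the answer, using the weight values per 1000 kg of glass.
Target masses of each oxide per 1000 kg vitreous product:
  Al2O3: 3.253% × 1000 = 32.53 kg
  Li2O: 5.968% × 1000 = 59.68 kg
  ZrO2: 9.806% × 1000 = 98.06 kg
  SiO2: 80.97% × 1000 = 809.7 kg
Verifying the oxide balance using the reported weights, per the basis as stated (every target is met by its sum modulo rounding of the values):
  Al2O3: 185.1·0.1657 + 620.1·0.003000 = 32.53 kg (target 32.53 kg)
  Li2O: 127.4·0.4039 + 185.1·0.04440 = 59.68 kg (target 59.68 kg)
  ZrO2: 146.6·0.6689 = 98.06 kg (target 98.06 kg)
  SiO2: 146.6·0.3301 + 185.1·0.7797 + 620.1·0.9950 = 809.7 kg (target 809.7 kg)
Consistency of the glass mass: batch Σ − ignition loss = 1000 kg (targets for the oxides total 1000 kg; basis as stated: 1000 kg — gaps are rounding artifacts).
Batch total: Σ batch = 1079 kg; LOI loss = Σ batch·LOI = 79.22 kg; the yield ratio, glass ÷ batch: 92.66%.

Batch per 1000 kg vitreous product:
  ZrSiO4: 146.6 kg
  Lithium carbonate: 127.4 kg
  Lithium feldspar: 185.1 kg
  Sand: 620.1 kg
Total batch = 1079 kg; LOI loss = 79.22 kg; yield = 92.66%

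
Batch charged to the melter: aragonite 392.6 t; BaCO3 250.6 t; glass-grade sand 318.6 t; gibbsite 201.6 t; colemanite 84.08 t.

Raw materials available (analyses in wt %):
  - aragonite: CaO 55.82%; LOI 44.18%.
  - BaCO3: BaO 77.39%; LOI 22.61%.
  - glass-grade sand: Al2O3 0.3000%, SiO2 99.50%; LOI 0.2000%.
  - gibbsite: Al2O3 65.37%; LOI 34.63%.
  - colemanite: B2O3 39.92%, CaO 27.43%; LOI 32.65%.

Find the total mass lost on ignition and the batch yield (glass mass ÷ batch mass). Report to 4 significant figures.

LOI loss = 328.0 t; glass = 919.5 t; yield = 73.71%

The whole derivation carries full float precision at all times. The intermediate values appear rounded to 4 significant figures across the worked steps. Every reported result receives exactly one rounding. The derived quantities (the five compositions, net glass mass, yield, the totals, ignition loss) are re-derived from the batch weights at 919.5 t of glass in exact precision as given in the problem or the answer.
Each material's LOI contribution:
  aragonite: 392.6 × 0.4418 = 173.5 t
  BaCO3: 250.6 × 0.2261 = 56.66 t
  glass-grade sand: 318.6 × 0.002000 = 0.6372 t
  gibbsite: 201.6 × 0.3463 = 69.81 t
  colemanite: 84.08 × 0.3265 = 27.45 t
Total LOI = 328.0 t
Glass = batch − LOI = 1247 − 328.0 = 919.5 t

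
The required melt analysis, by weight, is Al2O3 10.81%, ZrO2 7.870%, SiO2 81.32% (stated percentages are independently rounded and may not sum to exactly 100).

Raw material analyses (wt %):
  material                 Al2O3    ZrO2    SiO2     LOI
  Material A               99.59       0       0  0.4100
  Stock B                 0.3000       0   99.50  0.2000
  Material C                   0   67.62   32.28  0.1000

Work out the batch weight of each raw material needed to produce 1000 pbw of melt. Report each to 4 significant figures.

Batch per 1000 pbw melt:
  Material A: 106.2 pbw
  Stock B: 779.5 pbw
  Material C: 116.4 pbw
Total batch = 1002 pbw; LOI loss = 2.111 pbw; yield = 99.79%

Values along the way are printed, with 4-significant-digit rounding, in the working. The working math keeps full precision through every step. Every reported figure includes exactly one rounding; all derived quantities (LOI, the three compositions, the yield, net glass mass, the totals) are re-derived at exact precision from the batch weights per 1000 pbw of glass, exactly as shown in the problem or answer text.
Oxide mass targets, per 1000 pbw melt:
  Al2O3: 10.81% × 1000 = 108.1 pbw
  ZrO2: 7.870% × 1000 = 78.70 pbw
  SiO2: 81.32% × 1000 = 813.2 pbw
Checking each oxide sum working from each reported weight, against the basis in use (delivered sums recover each target exact up to rounding of places):
  Al2O3: 106.2·0.9959 + 779.5·0.003000 = 108.1 pbw (target 108.1 pbw)
  ZrO2: 116.4·0.6762 = 78.71 pbw (target 78.70 pbw)
  SiO2: 779.5·0.9950 + 116.4·0.3228 = 813.2 pbw (target 813.2 pbw)
Auditing the glass mass value: net batch after ignition = 1000 pbw (oxide target masses add up to 1000 pbw; against the stated basis, 1000 pbw — gaps are rounding artifacts).
Adding the batch up: Σ batch = 1002 pbw; LOI removed, Σ of batch·LOI: 2.111 pbw; glass ÷ batch gives a yield of 99.79%.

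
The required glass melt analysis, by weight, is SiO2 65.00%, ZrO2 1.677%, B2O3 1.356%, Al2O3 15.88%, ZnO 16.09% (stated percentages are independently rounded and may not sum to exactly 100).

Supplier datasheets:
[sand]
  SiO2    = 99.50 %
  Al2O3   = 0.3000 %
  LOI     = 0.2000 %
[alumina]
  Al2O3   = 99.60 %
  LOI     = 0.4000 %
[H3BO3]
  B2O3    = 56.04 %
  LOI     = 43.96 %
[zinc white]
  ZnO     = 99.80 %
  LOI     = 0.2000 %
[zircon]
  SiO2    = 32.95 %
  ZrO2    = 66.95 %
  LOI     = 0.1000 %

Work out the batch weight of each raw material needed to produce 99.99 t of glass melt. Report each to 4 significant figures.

Batch per 99.99 t glass melt:
  sand: 64.49 t
  alumina: 15.75 t
  H3BO3: 2.419 t
  zinc white: 16.12 t
  zircon: 2.505 t
Total batch = 101.3 t; LOI loss = 1.290 t; yield = 98.73%

The intermediate values appear, with 4-significant-figure rounding, when written out; full precision is kept in all steps. Each reported figure receives exactly one rounding. All derived quantities, including the totals, five oxide percentages, glass mass, yield, ignition loss, are rebuilt from the weighed amounts on 99.99 t of glass at full precision as written in the question or the answer.
Target masses of each oxide per 99.99 t glass melt:
  SiO2: 65.00% × 99.99 = 64.99 t
  ZrO2: 1.677% × 99.99 = 1.677 t
  B2O3: 1.356% × 99.99 = 1.356 t
  Al2O3: 15.88% × 99.99 = 15.88 t
  ZnO: 16.09% × 99.99 = 16.09 t
Verifying the oxide balance working from each reported weight, against the basis in use (sum by sum, the targets are met exact up to rounding of places):
  SiO2: 64.49·0.9950 + 2.505·0.3295 = 64.99 t (target 64.99 t)
  ZrO2: 2.505·0.6695 = 1.677 t (target 1.677 t)
  B2O3: 2.419·0.5604 = 1.356 t (target 1.356 t)
  Al2O3: 64.49·0.003000 + 15.75·0.9960 = 15.88 t (target 15.88 t)
  ZnO: 16.12·0.9980 = 16.09 t (target 16.09 t)
Glass-mass closure: the batch minus its LOI: 99.99 t (the targets, summed, come to 99.99 t; against the stated basis, 99.99 t — gaps are rounding artifacts).
Batch total: Σ batch = 101.3 t; the LOI term Σ batch·LOI equals 1.290 t; yield, glass over the total, = 98.73%.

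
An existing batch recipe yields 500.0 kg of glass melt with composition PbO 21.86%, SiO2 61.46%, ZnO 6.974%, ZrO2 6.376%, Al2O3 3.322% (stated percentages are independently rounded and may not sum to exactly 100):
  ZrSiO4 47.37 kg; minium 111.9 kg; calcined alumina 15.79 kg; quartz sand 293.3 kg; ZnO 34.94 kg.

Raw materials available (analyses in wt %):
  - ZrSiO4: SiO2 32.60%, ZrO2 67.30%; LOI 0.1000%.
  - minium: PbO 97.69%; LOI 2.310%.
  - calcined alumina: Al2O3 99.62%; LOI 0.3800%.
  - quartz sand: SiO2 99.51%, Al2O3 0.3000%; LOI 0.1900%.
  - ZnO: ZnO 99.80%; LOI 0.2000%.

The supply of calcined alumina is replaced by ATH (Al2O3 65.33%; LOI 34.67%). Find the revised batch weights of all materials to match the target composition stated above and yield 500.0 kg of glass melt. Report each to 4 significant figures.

Revised batch per 500.0 kg glass melt:
  ZrSiO4: 47.37 kg
  minium: 111.9 kg
  ATH: 24.08 kg
  quartz sand: 293.3 kg
  ZnO: 34.94 kg
Total batch = 511.6 kg; LOI loss = 11.61 kg

Values along the way appear rounded to 4 significant digits in the printout — the working math runs at full float precision at every stage. Exactly one rounding goes into each reported result — derived quantities, including net glass mass, yield, the totals, the five compositions, ignition loss, are recomputed starting from the weights on 500.0 kg of glass at full float precision, as written in the problem or answer text.
Oxide mass targets, per 500.0 kg glass melt:
  PbO: 21.86% × 500.0 = 109.3 kg
  SiO2: 61.46% × 500.0 = 307.3 kg
  ZnO: 6.974% × 500.0 = 34.87 kg
  ZrO2: 6.376% × 500.0 = 31.88 kg
  Al2O3: 3.322% × 500.0 = 16.61 kg
Mass-balance tally per oxide from the weights as reported, at the basis given (sum by sum, the targets are met modulo rounding of the values):
  PbO: 111.9·0.9769 = 109.3 kg (target 109.3 kg)
  SiO2: 47.37·0.3260 + 293.3·0.9951 = 307.3 kg (target 307.3 kg)
  ZnO: 34.94·0.9980 = 34.87 kg (target 34.87 kg)
  ZrO2: 47.37·0.6730 = 31.88 kg (target 31.88 kg)
  Al2O3: 24.08·0.6533 + 293.3·0.003000 = 16.61 kg (target 16.61 kg)
Glass-mass bookkeeping: batch Σ − ignition loss = 500.0 kg (per-oxide target masses sum to 500.0 kg; stated basis 500.0 kg — differing by rounding only).
Total batch = Σ batch = 511.6 kg; ignition loss, Σ(batch × LOI) = 11.61 kg; yield, glass over the total, = 97.73%.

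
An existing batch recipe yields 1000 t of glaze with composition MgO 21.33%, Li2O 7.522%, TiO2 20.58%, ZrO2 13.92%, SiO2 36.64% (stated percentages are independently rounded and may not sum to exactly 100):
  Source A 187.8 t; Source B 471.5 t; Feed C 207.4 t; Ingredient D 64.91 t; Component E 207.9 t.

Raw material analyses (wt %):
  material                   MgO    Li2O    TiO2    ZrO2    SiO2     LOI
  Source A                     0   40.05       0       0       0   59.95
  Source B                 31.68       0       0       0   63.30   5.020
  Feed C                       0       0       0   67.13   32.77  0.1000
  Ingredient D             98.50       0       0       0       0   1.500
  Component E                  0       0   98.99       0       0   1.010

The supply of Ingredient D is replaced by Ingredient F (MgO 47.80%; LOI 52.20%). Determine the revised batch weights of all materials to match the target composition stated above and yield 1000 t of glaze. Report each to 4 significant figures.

Revised batch per 1000 t glaze:
  Source A: 187.8 t
  Source B: 471.5 t
  Feed C: 207.4 t
  Ingredient F: 133.8 t
  Component E: 207.9 t
Total batch = 1208 t; LOI loss = 208.4 t

Mid-chain values are printed, with 4-significant-figure rounding, in the printout — the whole derivation holds full precision end to end — each reported result takes a single rounding. The derived quantities, including the yield, ignition loss, five oxide percentages, glass mass, totals, are computed starting from the weights on 1000 t of glass at full precision as written in the problem or answer text.
The oxide mass targets at 1000 t glaze:
  MgO: 21.33% × 1000 = 213.3 t
  Li2O: 7.522% × 1000 = 75.22 t
  TiO2: 20.58% × 1000 = 205.8 t
  ZrO2: 13.92% × 1000 = 139.2 t
  SiO2: 36.64% × 1000 = 366.4 t
Mass-balance tally per oxide with the batch weights as given, for the quoted basis mass (delivered sums recover each target given rounding of the digits):
  MgO: 471.5·0.3168 + 133.8·0.4780 = 213.3 t (target 213.3 t)
  Li2O: 187.8·0.4005 = 75.21 t (target 75.22 t)
  TiO2: 207.9·0.9899 = 205.8 t (target 205.8 t)
  ZrO2: 207.4·0.6713 = 139.2 t (target 139.2 t)
  SiO2: 471.5·0.6330 + 207.4·0.3277 = 366.4 t (target 366.4 t)
Glass mass check: Σ batch − LOI loss = 1000 t (per-oxide target masses sum to 999.9 t; the stated basis being 1000 t — deltas are rounding alone).
Batch grand total — Σ batch = 1208 t; the LOI term Σ batch·LOI equals 208.4 t; as yield: glass ÷ batch → 82.75%.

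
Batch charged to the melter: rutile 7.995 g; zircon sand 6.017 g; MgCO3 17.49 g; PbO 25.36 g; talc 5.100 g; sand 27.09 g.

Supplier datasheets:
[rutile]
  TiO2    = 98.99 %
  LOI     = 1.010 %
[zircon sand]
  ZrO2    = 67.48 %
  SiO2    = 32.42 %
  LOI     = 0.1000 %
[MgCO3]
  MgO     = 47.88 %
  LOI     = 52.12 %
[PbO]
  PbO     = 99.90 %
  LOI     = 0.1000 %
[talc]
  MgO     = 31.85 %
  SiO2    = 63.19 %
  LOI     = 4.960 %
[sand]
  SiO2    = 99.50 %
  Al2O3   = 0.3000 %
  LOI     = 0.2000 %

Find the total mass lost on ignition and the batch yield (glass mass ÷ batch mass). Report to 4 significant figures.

LOI loss = 9.535 g; glass = 79.52 g; yield = 89.29%

Every computation carries full float precision at all times. Working values are displayed (rounded to 4 significant figures) on the page. Every reported value sees exactly one rounding. All derived quantities (the totals, net glass mass, ignition loss, the six compositions, the yield) are computed in exact precision from the weighed amounts for 79.52 g of glass precisely as stated by either problem or answer.
Per-material ignition loss:
  rutile: 7.995 × 0.01010 = 0.08075 g
  zircon sand: 6.017 × 0.001000 = 0.006017 g
  MgCO3: 17.49 × 0.5212 = 9.116 g
  PbO: 25.36 × 0.001000 = 0.02536 g
  talc: 5.100 × 0.04960 = 0.2530 g
  sand: 27.09 × 0.002000 = 0.05418 g
Total LOI = 9.535 g
Glass = batch − LOI = 89.05 − 9.535 = 79.52 g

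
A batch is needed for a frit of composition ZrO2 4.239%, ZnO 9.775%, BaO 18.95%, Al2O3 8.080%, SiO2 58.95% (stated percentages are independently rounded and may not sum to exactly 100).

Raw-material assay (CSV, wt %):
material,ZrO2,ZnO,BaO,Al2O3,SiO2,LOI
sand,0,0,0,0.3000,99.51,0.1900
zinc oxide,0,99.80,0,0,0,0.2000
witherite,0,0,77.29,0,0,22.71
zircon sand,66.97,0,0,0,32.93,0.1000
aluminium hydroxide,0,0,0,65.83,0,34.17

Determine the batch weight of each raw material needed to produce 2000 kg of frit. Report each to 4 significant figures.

Each numeric step runs at full float precision through every step; values along the way are shown (rounded to 4 significant digits) across the worked steps — every reported number takes just one rounding — all derived quantities are carried in exact precision (five oxide percentages, LOI, totals, the yield, net glass mass) from the batch weights at 2000 kg of glass, as written in the problem or the answer.
Oxide mass targets, per 2000 kg frit:
  ZrO2: 4.239% × 2000 = 84.78 kg
  ZnO: 9.775% × 2000 = 195.5 kg
  BaO: 18.95% × 2000 = 379.0 kg
  Al2O3: 8.080% × 2000 = 161.6 kg
  SiO2: 58.95% × 2000 = 1179 kg
Balance tally, oxide-wise, given the weights on record, per the basis as stated (oxide sums agree with the targets within answer rounding):
  ZrO2: 126.6·0.6697 = 84.78 kg (target 84.78 kg)
  ZnO: 195.9·0.9980 = 195.5 kg (target 195.5 kg)
  BaO: 490.4·0.7729 = 379.0 kg (target 379.0 kg)
  Al2O3: 1143·0.003000 + 240.3·0.6583 = 161.6 kg (target 161.6 kg)
  SiO2: 1143·0.9951 + 126.6·0.3293 = 1179 kg (target 1179 kg)
Mass balance on the glass: whole batch net of LOI = 2000 kg (oxide target masses add up to 2000 kg; the stated basis being 2000 kg — a pure rounding effect).
Total batch = Σ batch = 2196 kg; the LOI term Σ batch·LOI equals 196.2 kg; yield, glass over the total, = 91.07%.

Batch per 2000 kg frit:
  sand: 1143 kg
  zinc oxide: 195.9 kg
  witherite: 490.4 kg
  zircon sand: 126.6 kg
  aluminium hydroxide: 240.3 kg
Total batch = 2196 kg; LOI loss = 196.2 kg; yield = 91.07%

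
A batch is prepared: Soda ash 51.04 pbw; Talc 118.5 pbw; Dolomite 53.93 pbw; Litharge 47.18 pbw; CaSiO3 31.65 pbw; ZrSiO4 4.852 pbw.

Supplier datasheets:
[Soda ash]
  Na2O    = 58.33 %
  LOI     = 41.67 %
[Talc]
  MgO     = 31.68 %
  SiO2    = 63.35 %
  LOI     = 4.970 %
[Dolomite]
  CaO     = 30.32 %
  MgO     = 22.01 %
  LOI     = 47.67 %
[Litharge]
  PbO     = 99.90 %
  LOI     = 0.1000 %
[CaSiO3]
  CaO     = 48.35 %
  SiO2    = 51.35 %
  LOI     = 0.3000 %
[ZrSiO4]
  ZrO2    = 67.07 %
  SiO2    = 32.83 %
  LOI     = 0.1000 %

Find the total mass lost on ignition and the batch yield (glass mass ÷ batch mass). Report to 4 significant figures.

The whole derivation holds full float precision through every step. Mid-chain values are shown with 4-significant-digit rounding when written out; a single rounding finalizes each reported result; all derived quantities (the totals, ignition loss, the six compositions, yield, net glass mass) are computed using the weight values for 254.1 pbw of glass in exact precision, as quoted within the problem or answer text.
Each material's LOI contribution:
  Soda ash: 51.04 × 0.4167 = 21.27 pbw
  Talc: 118.5 × 0.04970 = 5.889 pbw
  Dolomite: 53.93 × 0.4767 = 25.71 pbw
  Litharge: 47.18 × 0.001000 = 0.04718 pbw
  CaSiO3: 31.65 × 0.003000 = 0.09495 pbw
  ZrSiO4: 4.852 × 0.001000 = 0.004852 pbw
Total LOI = 53.01 pbw
Glass = batch − LOI = 307.2 − 53.01 = 254.1 pbw

LOI loss = 53.01 pbw; glass = 254.1 pbw; yield = 82.74%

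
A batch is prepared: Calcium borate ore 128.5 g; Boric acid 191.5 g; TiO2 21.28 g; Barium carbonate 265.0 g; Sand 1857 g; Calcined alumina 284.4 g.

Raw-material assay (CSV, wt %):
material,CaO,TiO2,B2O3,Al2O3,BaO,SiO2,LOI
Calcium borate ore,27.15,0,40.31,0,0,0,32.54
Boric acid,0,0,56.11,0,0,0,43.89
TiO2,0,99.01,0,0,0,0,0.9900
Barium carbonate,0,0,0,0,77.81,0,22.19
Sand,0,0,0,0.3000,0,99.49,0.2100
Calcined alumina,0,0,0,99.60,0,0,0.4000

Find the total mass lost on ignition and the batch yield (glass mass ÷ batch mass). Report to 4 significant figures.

LOI loss = 189.9 g; glass = 2558 g; yield = 93.09%

The intermediate values appear, with 4-significant-figure rounding, within the worked lines; exact precision is carried from start to finish; exactly one rounding is applied to each reported result; all derived quantities are recomputed at full float precision (the totals, glass mass, ignition loss, six oxide percentages, the yield) from the batch weights per 2558 g of glass as written in either problem or answer.
Material-by-material LOI:
  Calcium borate ore: 128.5 × 0.3254 = 41.81 g
  Boric acid: 191.5 × 0.4389 = 84.05 g
  TiO2: 21.28 × 0.009900 = 0.2107 g
  Barium carbonate: 265.0 × 0.2219 = 58.80 g
  Sand: 1857 × 0.002100 = 3.900 g
  Calcined alumina: 284.4 × 0.004000 = 1.138 g
Total LOI = 189.9 g
Glass = batch − LOI = 2748 − 189.9 = 2558 g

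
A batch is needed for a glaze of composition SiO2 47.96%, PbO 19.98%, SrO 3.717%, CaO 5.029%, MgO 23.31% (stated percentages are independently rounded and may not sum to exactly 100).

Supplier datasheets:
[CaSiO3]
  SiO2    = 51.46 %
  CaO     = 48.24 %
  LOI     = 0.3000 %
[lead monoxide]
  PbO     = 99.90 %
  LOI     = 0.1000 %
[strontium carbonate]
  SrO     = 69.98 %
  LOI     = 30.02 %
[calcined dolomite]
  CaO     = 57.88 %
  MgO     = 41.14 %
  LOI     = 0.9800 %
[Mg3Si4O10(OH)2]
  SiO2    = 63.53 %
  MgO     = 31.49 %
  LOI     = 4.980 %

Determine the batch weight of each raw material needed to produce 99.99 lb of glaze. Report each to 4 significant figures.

Batch per 99.99 lb glaze:
  CaSiO3: 6.751 lb
  lead monoxide: 20.00 lb
  strontium carbonate: 5.311 lb
  calcined dolomite: 3.062 lb
  Mg3Si4O10(OH)2: 70.02 lb
Total batch = 105.1 lb; LOI loss = 5.152 lb; yield = 95.10%

The working math maintains exact precision through every step — in-progress results are displayed (rounded to 4 significant digits) on the page. Every reported figure includes exactly one rounding — derived quantities (five oxide percentages, the totals, ignition loss, the yield, glass mass) are carried in exact precision from the batch weights at 99.99 lb of glass as they appear in the problem or the answer.
Oxide-by-oxide targets in 99.99 lb glaze:
  SiO2: 47.96% × 99.99 = 47.96 lb
  PbO: 19.98% × 99.99 = 19.98 lb
  SrO: 3.717% × 99.99 = 3.717 lb
  CaO: 5.029% × 99.99 = 5.028 lb
  MgO: 23.31% × 99.99 = 23.31 lb
Balance tally, oxide-wise, given the weights on record, relative to the basis at hand (every target is met by its sum modulo rounding of the values):
  SiO2: 6.751·0.5146 + 70.02·0.6353 = 47.96 lb (target 47.96 lb)
  PbO: 20.00·0.9990 = 19.98 lb (target 19.98 lb)
  SrO: 5.311·0.6998 = 3.717 lb (target 3.717 lb)
  CaO: 6.751·0.4824 + 3.062·0.5788 = 5.029 lb (target 5.028 lb)
  MgO: 3.062·0.4114 + 70.02·0.3149 = 23.31 lb (target 23.31 lb)
Consistency of the glass mass: Σ batch − LOI loss = 99.99 lb (the Σ of target masses is 99.99 lb; basis as stated: 99.99 lb — differing by rounding only).
Batch total: Σ batch = 105.1 lb; the LOI term Σ batch·LOI equals 5.152 lb; yield = glass ÷ total batch = 95.10%.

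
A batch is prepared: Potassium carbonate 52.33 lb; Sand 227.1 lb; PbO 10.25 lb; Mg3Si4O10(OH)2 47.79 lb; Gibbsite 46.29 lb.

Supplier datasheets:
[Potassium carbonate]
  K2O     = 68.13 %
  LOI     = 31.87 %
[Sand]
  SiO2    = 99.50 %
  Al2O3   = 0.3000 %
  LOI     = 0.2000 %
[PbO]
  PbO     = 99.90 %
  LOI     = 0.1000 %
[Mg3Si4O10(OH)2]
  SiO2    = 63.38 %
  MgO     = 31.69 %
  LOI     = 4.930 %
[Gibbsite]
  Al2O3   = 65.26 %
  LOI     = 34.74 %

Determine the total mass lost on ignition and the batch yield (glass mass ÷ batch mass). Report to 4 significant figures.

LOI loss = 35.58 lb; glass = 348.2 lb; yield = 90.73%

In-progress results are shown rounded off to 4 significant digits between the steps; the whole derivation holds full precision through the solve. Every reported figure is rounded a single time; the derived quantities (the yield, totals, glass mass, the five compositions, LOI) are computed in full float precision from the batch weights on 348.2 lb of glass, exactly as printed in either problem or answer.
Each material's LOI contribution:
  Potassium carbonate: 52.33 × 0.3187 = 16.68 lb
  Sand: 227.1 × 0.002000 = 0.4542 lb
  PbO: 10.25 × 0.001000 = 0.01025 lb
  Mg3Si4O10(OH)2: 47.79 × 0.04930 = 2.356 lb
  Gibbsite: 46.29 × 0.3474 = 16.08 lb
Total LOI = 35.58 lb
Glass = batch − LOI = 383.8 − 35.58 = 348.2 lb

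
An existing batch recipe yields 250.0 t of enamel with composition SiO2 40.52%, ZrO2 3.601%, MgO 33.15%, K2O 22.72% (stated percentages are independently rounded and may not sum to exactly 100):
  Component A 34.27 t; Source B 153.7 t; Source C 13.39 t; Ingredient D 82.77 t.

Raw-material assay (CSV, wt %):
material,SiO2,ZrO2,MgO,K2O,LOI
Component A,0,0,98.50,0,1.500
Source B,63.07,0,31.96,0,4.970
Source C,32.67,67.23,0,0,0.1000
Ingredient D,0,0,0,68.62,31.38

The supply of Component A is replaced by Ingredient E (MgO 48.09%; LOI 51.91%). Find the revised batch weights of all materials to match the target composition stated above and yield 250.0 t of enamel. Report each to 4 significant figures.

Revised batch per 250.0 t enamel:
  Ingredient E: 70.20 t
  Source B: 153.7 t
  Source C: 13.39 t
  Ingredient D: 82.77 t
Total batch = 320.1 t; LOI loss = 70.07 t

Intermediates are shown, rounded to 4 significant figures, at each printed step — every computation keeps full precision throughout. Every reported value is rounded a single time; the derived quantities are re-derived using the weight values at 250.0 t of glass at exact precision (LOI, four oxide percentages, totals, yield, net glass mass), as written in problem or answer.
Target oxide masses per 250.0 t enamel:
  SiO2: 40.52% × 250.0 = 101.3 t
  ZrO2: 3.601% × 250.0 = 9.002 t
  MgO: 33.15% × 250.0 = 82.88 t
  K2O: 22.72% × 250.0 = 56.80 t
Sums-versus-targets review on the weights just shown, under the basis named above (every target is met by its sum once rounding is allowed for):
  SiO2: 153.7·0.6307 + 13.39·0.3267 = 101.3 t (target 101.3 t)
  ZrO2: 13.39·0.6723 = 9.002 t (target 9.002 t)
  MgO: 70.20·0.4809 + 153.7·0.3196 = 82.88 t (target 82.88 t)
  K2O: 82.77·0.6862 = 56.80 t (target 56.80 t)
Consistency of the glass mass: net batch after ignition = 250.0 t (per-oxide target masses sum to 250.0 t; the stated basis being 250.0 t — gaps are rounding artifacts).
Batch total: Σ batch = 320.1 t; the LOI term Σ batch·LOI equals 70.07 t; the yield ratio, glass ÷ batch: 78.11%.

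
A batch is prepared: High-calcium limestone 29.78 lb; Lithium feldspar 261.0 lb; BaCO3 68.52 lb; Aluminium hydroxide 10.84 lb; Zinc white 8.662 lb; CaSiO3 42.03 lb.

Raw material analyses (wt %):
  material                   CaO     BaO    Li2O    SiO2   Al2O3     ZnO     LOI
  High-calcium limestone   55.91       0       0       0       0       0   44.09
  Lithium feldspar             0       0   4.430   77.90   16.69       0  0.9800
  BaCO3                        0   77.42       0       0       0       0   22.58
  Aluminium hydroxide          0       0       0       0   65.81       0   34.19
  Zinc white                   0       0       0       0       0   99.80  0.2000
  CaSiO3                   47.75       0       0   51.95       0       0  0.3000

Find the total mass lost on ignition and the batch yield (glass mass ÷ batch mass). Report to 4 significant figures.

LOI loss = 35.01 lb; glass = 385.8 lb; yield = 91.68%

The working math holds full precision at each step. Intermediates are shown rounded to four significant figures within the worked lines; each reported figure undergoes a single rounding. The derived quantities (the six compositions, net glass mass, ignition loss, totals, the yield) are computed in full float precision from the batch weights at 385.8 lb of glass, as written in the problem or answer text.
Ignition loss by material:
  High-calcium limestone: 29.78 × 0.4409 = 13.13 lb
  Lithium feldspar: 261.0 × 0.009800 = 2.558 lb
  BaCO3: 68.52 × 0.2258 = 15.47 lb
  Aluminium hydroxide: 10.84 × 0.3419 = 3.706 lb
  Zinc white: 8.662 × 0.002000 = 0.01732 lb
  CaSiO3: 42.03 × 0.003000 = 0.1261 lb
Total LOI = 35.01 lb
Glass = batch − LOI = 420.8 − 35.01 = 385.8 lb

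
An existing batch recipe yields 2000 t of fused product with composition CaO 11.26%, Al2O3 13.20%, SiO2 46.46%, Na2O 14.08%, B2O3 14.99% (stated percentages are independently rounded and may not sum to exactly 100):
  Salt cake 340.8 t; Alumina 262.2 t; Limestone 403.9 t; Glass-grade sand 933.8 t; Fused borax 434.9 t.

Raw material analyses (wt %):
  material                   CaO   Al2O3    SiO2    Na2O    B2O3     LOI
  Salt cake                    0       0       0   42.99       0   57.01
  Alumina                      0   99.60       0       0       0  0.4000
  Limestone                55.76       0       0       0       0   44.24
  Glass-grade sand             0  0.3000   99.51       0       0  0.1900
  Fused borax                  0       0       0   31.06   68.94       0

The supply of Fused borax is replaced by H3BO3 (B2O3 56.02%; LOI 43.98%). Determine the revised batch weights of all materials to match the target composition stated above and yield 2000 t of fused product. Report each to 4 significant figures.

Revised batch per 2000 t fused product:
  Salt cake: 655.0 t
  Alumina: 262.2 t
  Limestone: 403.9 t
  Glass-grade sand: 933.8 t
  H3BO3: 535.2 t
Total batch = 2790 t; LOI loss = 790.3 t

The intermediate values are shown, rounded to 4 significant digits, on the page; every computation keeps exact precision at each step — each reported figure includes exactly one rounding. Derived quantities, which include glass mass, ignition loss, the totals, five oxide percentages, the yield, are carried in full precision, as set out in the problem or the answer, from the batch weights on 2000 t of glass.
Oxide mass targets, per 2000 t fused product:
  CaO: 11.26% × 2000 = 225.2 t
  Al2O3: 13.20% × 2000 = 264.0 t
  SiO2: 46.46% × 2000 = 929.2 t
  Na2O: 14.08% × 2000 = 281.6 t
  B2O3: 14.99% × 2000 = 299.8 t
Mass-balance tally per oxide given the weights on record, for the quoted basis mass (every target is met by its sum given rounding of the digits):
  CaO: 403.9·0.5576 = 225.2 t (target 225.2 t)
  Al2O3: 262.2·0.9960 + 933.8·0.003000 = 264.0 t (target 264.0 t)
  SiO2: 933.8·0.9951 = 929.2 t (target 929.2 t)
  Na2O: 655.0·0.4299 = 281.6 t (target 281.6 t)
  B2O3: 535.2·0.5602 = 299.8 t (target 299.8 t)
Mass balance on the glass: batch total minus LOI = 2000 t (targets for the oxides total 2000 t; versus the stated basis of 2000 t — rounding explains the deltas).
Whole-batch sum: Σ batch = 2790 t; loss to ignition Σ batch·LOI = 790.3 t; glass ÷ batch gives a yield of 71.67%.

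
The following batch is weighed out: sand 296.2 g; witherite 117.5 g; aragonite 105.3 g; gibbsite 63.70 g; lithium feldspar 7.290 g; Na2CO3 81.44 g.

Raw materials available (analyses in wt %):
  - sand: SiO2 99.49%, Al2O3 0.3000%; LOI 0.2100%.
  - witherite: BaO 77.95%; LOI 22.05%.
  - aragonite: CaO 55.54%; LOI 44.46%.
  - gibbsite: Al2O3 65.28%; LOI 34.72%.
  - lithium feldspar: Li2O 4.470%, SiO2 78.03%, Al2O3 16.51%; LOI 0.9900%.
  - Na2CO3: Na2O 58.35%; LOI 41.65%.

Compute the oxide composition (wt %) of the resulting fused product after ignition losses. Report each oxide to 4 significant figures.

Glass mass = 542.0 g (batch 671.4 − LOI 129.5).
Composition: Li2O 0.06013%, CaO 10.79%, BaO 16.90%, SiO2 55.42%, Al2O3 8.059%, Na2O 8.768%

Intermediates appear, with 4-significant-digit rounding, across the worked steps; every computation maintains full precision at each step; every reported number is rounded only once; all derived quantities (totals, yield, ignition loss, net glass mass, six oxide percentages) are carried in full precision using the weight values on 542.0 g of glass, as they appear in the question or the answer.
What the batch supplies per oxide:
  Li2O: 7.290·0.04470 = 0.3259 g
  CaO: 105.3·0.5554 = 58.48 g
  BaO: 117.5·0.7795 = 91.59 g
  SiO2: 296.2·0.9949 + 7.290·0.7803 = 300.4 g
  Al2O3: 296.2·0.003000 + 63.70·0.6528 + 7.290·0.1651 = 43.68 g
  Na2O: 81.44·0.5835 = 47.52 g
LOI: 296.2·0.002100 + 117.5·0.2205 + 105.3·0.4446 + 63.70·0.3472 + 7.290·0.009900 + 81.44·0.4165 = 129.5 g
Glass mass = batch − LOI = 671.4 − 129.5 = 542.0 g (equal to the oxide-mass sum)
percent by weight: oxide/glass ×100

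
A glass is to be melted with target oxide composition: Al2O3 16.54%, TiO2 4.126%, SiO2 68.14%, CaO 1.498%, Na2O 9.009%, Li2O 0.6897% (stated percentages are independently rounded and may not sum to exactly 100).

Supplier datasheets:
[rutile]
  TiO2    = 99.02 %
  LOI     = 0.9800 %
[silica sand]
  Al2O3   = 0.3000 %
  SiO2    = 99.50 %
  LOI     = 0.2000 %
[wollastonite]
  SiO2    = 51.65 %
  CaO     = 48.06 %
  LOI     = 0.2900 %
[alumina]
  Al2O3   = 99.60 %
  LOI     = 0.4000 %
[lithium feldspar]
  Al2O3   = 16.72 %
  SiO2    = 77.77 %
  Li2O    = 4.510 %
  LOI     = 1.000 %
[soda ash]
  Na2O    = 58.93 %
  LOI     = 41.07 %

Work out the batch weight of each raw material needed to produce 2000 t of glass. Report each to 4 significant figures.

All arithmetic keeps full precision at all times; intermediates are shown, with 4-significant-figure rounding, at each printed step — each reported figure includes exactly one rounding; the derived quantities are carried in full float precision (the six compositions, glass mass, the yield, totals, ignition loss) from the batch weights per 2000 t of glass exactly as shown in question or answer.
Target oxide masses per 2000 t glass:
  Al2O3: 16.54% × 2000 = 330.8 t
  TiO2: 4.126% × 2000 = 82.52 t
  SiO2: 68.14% × 2000 = 1363 t
  CaO: 1.498% × 2000 = 29.96 t
  Na2O: 9.009% × 2000 = 180.2 t
  Li2O: 0.6897% × 2000 = 13.79 t
Oxide-by-oxide audit working from each reported weight, per the basis as stated (every target is met by its sum inside rounding margins):
  Al2O3: 1098·0.003000 + 277.5·0.9960 + 305.9·0.1672 = 330.8 t (target 330.8 t)
  TiO2: 83.34·0.9902 = 82.52 t (target 82.52 t)
  SiO2: 1098·0.9950 + 62.34·0.5165 + 305.9·0.7777 = 1363 t (target 1363 t)
  CaO: 62.34·0.4806 = 29.96 t (target 29.96 t)
  Na2O: 305.8·0.5893 = 180.2 t (target 180.2 t)
  Li2O: 305.9·0.04510 = 13.80 t (target 13.79 t)
Glass-mass closure: total charge less LOI = 2000 t (summing oxide targets gives 2000 t; stated basis 2000 t — gaps are rounding artifacts).
Batch total: Σ batch = 2133 t; the LOI term Σ batch·LOI equals 133.0 t; the yield ratio, glass ÷ batch: 93.77%.

Batch per 2000 t glass:
  rutile: 83.34 t
  silica sand: 1098 t
  wollastonite: 62.34 t
  alumina: 277.5 t
  lithium feldspar: 305.9 t
  soda ash: 305.8 t
Total batch = 2133 t; LOI loss = 133.0 t; yield = 93.77%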